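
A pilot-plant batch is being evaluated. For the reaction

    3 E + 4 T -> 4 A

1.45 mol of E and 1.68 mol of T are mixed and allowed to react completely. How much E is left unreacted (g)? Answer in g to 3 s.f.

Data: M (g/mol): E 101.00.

19.2 g

n(E) = 1.450 mol
n(T) = 1.680 mol
n/ν for E = 1.450/3 = 0.4833
n/ν for T = 1.680/4 = 0.4200
Smallest n/ν is T → limiting reagent.
E consumed = (3/4) × 1.680 = 1.260 mol
E remaining = 1.450 − 1.260 = 0.1900 mol
mass = 0.1900 × 101.00 = 19.19 g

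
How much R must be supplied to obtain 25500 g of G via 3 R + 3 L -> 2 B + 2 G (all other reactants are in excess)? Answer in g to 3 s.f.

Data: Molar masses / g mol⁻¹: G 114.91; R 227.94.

n(G) = 25500 / 114.91 = 221.9 mol
n(R) = (3/2) × 221.9 = 332.9 mol
mass = 332.9 × 227.94 = 75880 g

75900 g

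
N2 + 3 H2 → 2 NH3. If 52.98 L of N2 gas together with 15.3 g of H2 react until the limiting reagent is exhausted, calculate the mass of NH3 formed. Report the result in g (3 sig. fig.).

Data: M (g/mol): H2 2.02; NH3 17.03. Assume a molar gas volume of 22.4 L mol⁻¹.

80.6 g

n(N2) = 52.98 / 22.4 = 2.365 mol
n(H2) = 15.30 / 2.02 = 7.574 mol
n/ν → N2: 2.365, H2: 2.525; N2 is limiting.
n(NH3) = (2/1) × 2.365 = 4.730 mol
mass = 4.730 × 17.03 = 80.55 g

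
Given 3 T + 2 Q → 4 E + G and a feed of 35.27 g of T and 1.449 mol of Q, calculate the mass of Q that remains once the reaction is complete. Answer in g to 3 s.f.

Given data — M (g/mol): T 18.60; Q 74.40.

13.8 g

n(T) = 35.27 / 18.60 = 1.896 mol
n(Q) = 1.449 mol
n/ν for T = 1.896/3 = 0.6320
n/ν for Q = 1.449/2 = 0.7245
Smallest n/ν is T → limiting reagent.
Q consumed = (2/3) × 1.896 = 1.264 mol
Q remaining = 1.449 − 1.264 = 0.1850 mol
mass = 0.1850 × 74.40 = 13.76 g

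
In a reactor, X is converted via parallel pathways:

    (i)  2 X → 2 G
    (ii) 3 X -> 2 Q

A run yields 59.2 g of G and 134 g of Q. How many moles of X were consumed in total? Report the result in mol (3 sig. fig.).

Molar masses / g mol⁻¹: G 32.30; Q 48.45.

5.98 mol

n(G) = 59.2 / 32.30 = 1.833 mol
n(Q) = 134 / 48.45 = 2.766 mol
n(X) via (i) = (2/2)×1.833 = 1.833 mol
n(X) via (ii) = (3/2)×2.766 = 4.149 mol
total n(X) = 1.833 + 4.149 = 5.982 mol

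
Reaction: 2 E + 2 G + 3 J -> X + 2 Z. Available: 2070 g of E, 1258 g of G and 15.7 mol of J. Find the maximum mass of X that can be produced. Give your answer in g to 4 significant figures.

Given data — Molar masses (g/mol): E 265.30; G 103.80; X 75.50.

294.5 g

n(E) = 2070 / 265.30 = 7.802 mol
n(G) = 1258 / 103.80 = 12.12 mol
n(J) = 15.70 mol
n/ν for E = 7.802/2 = 3.901
n/ν for G = 12.12/2 = 6.060
n/ν for J = 15.70/3 = 5.233
Smallest n/ν is E → limiting reagent.
n(X) = (1/2) × 7.802 = 3.901 mol
mass = 3.901 × 75.50 = 294.5 g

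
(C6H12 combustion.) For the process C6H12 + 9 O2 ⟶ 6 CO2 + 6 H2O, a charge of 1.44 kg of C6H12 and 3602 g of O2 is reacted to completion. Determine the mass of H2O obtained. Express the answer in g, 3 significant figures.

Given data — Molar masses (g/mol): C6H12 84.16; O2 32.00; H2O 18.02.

1350 g

n(C6H12) = 1.440×1000 / 84.16 = 17.11 mol
n(O2) = 3602 / 32.00 = 112.6 mol
n/ν for C6H12 = 17.11/1 = 17.11
n/ν for O2 = 112.6/9 = 12.51
Smallest n/ν is O2 → limiting reagent.
n(H2O) = (6/9) × 112.6 = 75.07 mol
mass = 75.07 × 18.02 = 1353 g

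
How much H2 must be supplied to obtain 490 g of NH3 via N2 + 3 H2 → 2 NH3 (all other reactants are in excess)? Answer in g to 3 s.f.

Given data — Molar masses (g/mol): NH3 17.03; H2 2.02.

87.2 g

n(NH3) = 490 / 17.03 = 28.77 mol
n(H2) = (3/2) × 28.77 = 43.16 mol
mass = 43.16 × 2.02 = 87.18 g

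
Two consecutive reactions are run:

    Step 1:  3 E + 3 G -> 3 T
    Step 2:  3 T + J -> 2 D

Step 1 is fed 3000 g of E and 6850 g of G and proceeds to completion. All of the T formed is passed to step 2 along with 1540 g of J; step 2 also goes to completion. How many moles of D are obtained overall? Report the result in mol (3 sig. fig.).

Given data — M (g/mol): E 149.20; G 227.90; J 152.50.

Step 1:
n(E) = 3000 / 149.20 = 20.11 mol
n(G) = 6850 / 227.90 = 30.06 mol
n/ν → E: 6.703, G: 10.02; E is limiting.
n(T) produced = (3/3) × 20.11 = 20.11 mol
Step 2:
n(T) available = 20.11 mol
n(J) = 1540 / 152.50 = 10.10 mol
n/ν → T: 6.703, J: 10.10; T is limiting.
n(D) = (2/3) × 20.11 = 13.41 mol

13.4 mol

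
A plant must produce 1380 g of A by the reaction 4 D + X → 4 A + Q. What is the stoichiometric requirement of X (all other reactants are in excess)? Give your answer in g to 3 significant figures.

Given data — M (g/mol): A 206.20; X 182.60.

n(A) = 1380 / 206.20 = 6.693 mol
n(X) = (1/4) × 6.693 = 1.673 mol
mass = 1.673 × 182.60 = 305.5 g

306 g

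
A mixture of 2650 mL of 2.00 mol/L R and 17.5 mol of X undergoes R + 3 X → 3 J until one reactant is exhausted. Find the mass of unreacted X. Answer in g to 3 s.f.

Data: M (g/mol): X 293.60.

470 g

n(R) = 2.00 × 2650/1000 = 5.300 mol
n(X) = 17.50 mol
n/ν for R = 5.300/1 = 5.300
n/ν for X = 17.50/3 = 5.833
Smallest n/ν is R → limiting reagent.
X consumed = (3/1) × 5.300 = 15.90 mol
X remaining = 17.50 − 15.90 = 1.600 mol
mass = 1.600 × 293.60 = 469.8 g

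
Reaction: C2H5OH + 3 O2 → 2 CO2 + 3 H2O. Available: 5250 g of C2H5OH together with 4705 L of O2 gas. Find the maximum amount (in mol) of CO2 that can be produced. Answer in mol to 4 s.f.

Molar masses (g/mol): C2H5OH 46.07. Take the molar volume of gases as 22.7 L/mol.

n(C2H5OH) = 5250 / 46.07 = 114.0 mol
n(O2) = 4705 / 22.7 = 207.3 mol
n/ν for C2H5OH = 114.0/1 = 114.0
n/ν for O2 = 207.3/3 = 69.10
Smallest n/ν is O2 → limiting reagent.
n(CO2) = (2/3) × 207.3 = 138.2 mol

138.2 mol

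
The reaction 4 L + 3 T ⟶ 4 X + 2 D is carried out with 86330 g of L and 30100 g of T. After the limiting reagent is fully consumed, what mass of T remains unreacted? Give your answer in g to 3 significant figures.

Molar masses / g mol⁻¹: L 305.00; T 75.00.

n(L) = 86330 / 305.00 = 283.0 mol
n(T) = 30100 / 75.00 = 401.3 mol
n/ν → L: 70.75, T: 133.8; L is limiting.
T consumed = (3/4) × 283.0 = 212.3 mol
T remaining = 401.3 − 212.3 = 189.0 mol
mass = 189.0 × 75.00 = 14180 g

14200 g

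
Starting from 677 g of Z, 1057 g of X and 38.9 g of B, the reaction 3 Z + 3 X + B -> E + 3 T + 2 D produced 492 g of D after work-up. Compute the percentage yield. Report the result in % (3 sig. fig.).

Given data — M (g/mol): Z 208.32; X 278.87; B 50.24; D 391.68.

n(Z) = 677.0 / 208.32 = 3.250 mol
n(X) = 1057 / 278.87 = 3.790 mol
n(B) = 38.90 / 50.24 = 0.7743 mol
n/ν → Z: 1.083, X: 1.263, B: 0.7743; B is limiting.
theoretical n(D) = (2/1) × 0.7743 = 1.549 mol → 606.7 g
% yield = 492 / 606.7 × 100 = 81.09 %

81.1 %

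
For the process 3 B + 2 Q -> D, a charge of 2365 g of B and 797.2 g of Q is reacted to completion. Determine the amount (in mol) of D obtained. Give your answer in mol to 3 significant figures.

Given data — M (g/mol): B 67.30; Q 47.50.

n(B) = 2365 / 67.30 = 35.14 mol
n(Q) = 797.2 / 47.50 = 16.78 mol
n/ν for B = 35.14/3 = 11.71
n/ν for Q = 16.78/2 = 8.390
Smallest n/ν is Q → limiting reagent.
n(D) = (1/2) × 16.78 = 8.390 mol

8.39 mol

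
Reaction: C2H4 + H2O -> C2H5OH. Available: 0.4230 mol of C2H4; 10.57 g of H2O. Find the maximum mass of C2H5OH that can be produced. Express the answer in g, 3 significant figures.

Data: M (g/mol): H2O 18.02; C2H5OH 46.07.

n(C2H4) = 0.4230 mol
n(H2O) = 10.57 / 18.02 = 0.5866 mol
n/ν for C2H4 = 0.4230/1 = 0.4230
n/ν for H2O = 0.5866/1 = 0.5866
Smallest n/ν is C2H4 → limiting reagent.
n(C2H5OH) = (1/1) × 0.4230 = 0.4230 mol
mass = 0.4230 × 46.07 = 19.49 g

19.5 g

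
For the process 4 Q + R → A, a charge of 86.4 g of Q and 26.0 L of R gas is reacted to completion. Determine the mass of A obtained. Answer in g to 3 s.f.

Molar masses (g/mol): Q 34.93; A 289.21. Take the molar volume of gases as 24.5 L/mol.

179 g

n(Q) = 86.40 / 34.93 = 2.474 mol
n(R) = 26.00 / 24.5 = 1.061 mol
n/ν for Q = 2.474/4 = 0.6185
n/ν for R = 1.061/1 = 1.061
Smallest n/ν is Q → limiting reagent.
n(A) = (1/4) × 2.474 = 0.6185 mol
mass = 0.6185 × 289.21 = 178.9 g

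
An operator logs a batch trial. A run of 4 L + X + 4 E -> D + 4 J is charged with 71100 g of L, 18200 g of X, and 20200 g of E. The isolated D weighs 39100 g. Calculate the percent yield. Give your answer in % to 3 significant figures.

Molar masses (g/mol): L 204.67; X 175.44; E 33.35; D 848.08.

n(L) = 71100 / 204.67 = 347.4 mol
n(X) = 18200 / 175.44 = 103.7 mol
n(E) = 20200 / 33.35 = 605.7 mol
n/ν for L = 347.4/4 = 86.85
n/ν for X = 103.7/1 = 103.7
n/ν for E = 605.7/4 = 151.4
Smallest n/ν is L → limiting reagent.
theoretical n(D) = (1/4) × 347.4 = 86.85 mol → 73660 g
% yield = 39100 / 73660 × 100 = 53.08 %

53.1 %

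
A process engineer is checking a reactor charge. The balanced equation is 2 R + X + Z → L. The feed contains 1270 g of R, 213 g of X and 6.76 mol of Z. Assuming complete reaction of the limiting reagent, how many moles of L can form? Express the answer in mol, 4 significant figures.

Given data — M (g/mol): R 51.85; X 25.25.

n(R) = 1270 / 51.85 = 24.49 mol
n(X) = 213.0 / 25.25 = 8.436 mol
n(Z) = 6.760 mol
n/ν → R: 12.25, X: 8.436, Z: 6.760; Z is limiting.
n(L) = (1/1) × 6.760 = 6.760 mol

6.760 mol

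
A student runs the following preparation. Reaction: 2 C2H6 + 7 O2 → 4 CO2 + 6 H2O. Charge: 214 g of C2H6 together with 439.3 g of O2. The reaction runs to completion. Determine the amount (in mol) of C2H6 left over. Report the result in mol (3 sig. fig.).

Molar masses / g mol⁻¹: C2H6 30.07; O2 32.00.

3.19 mol

n(C2H6) = 214.0 / 30.07 = 7.117 mol
n(O2) = 439.3 / 32.00 = 13.73 mol
n/ν for C2H6 = 7.117/2 = 3.559
n/ν for O2 = 13.73/7 = 1.961
Smallest n/ν is O2 → limiting reagent.
C2H6 consumed = (2/7) × 13.73 = 3.923 mol
C2H6 remaining = 7.117 − 3.923 = 3.194 mol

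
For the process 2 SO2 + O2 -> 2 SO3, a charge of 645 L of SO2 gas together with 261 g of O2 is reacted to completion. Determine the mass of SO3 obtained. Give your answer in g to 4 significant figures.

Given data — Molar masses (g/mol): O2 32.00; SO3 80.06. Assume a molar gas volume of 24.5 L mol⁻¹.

n(SO2) = 645.0 / 24.5 = 26.33 mol
n(O2) = 261.0 / 32.00 = 8.156 mol
n/ν for SO2 = 26.33/2 = 13.17
n/ν for O2 = 8.156/1 = 8.156
Smallest n/ν is O2 → limiting reagent.
n(SO3) = (2/1) × 8.156 = 16.31 mol
mass = 16.31 × 80.06 = 1306 g

1306 g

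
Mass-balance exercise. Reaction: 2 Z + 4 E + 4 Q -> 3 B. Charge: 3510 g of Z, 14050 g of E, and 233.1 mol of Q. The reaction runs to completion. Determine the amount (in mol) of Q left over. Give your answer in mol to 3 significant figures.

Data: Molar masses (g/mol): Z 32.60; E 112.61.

108 mol

n(Z) = 3510 / 32.60 = 107.7 mol
n(E) = 14050 / 112.61 = 124.8 mol
n(Q) = 233.1 mol
n/ν → Z: 53.85, E: 31.20, Q: 58.28; E is limiting.
Q consumed = (4/4) × 124.8 = 124.8 mol
Q remaining = 233.1 − 124.8 = 108.3 mol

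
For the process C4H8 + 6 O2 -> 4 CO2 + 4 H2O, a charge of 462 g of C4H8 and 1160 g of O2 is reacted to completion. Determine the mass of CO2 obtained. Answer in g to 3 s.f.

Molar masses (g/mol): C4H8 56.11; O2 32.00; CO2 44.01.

n(C4H8) = 462.0 / 56.11 = 8.234 mol
n(O2) = 1160 / 32.00 = 36.25 mol
n/ν for C4H8 = 8.234/1 = 8.234
n/ν for O2 = 36.25/6 = 6.042
Smallest n/ν is O2 → limiting reagent.
n(CO2) = (4/6) × 36.25 = 24.17 mol
mass = 24.17 × 44.01 = 1064 g

1060 g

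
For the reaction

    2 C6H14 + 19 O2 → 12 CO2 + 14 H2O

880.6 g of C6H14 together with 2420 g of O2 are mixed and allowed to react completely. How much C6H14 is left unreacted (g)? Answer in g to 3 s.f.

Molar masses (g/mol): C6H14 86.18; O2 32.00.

195 g

n(C6H14) = 880.6 / 86.18 = 10.22 mol
n(O2) = 2420 / 32.00 = 75.63 mol
n/ν → C6H14: 5.110, O2: 3.981; O2 is limiting.
C6H14 consumed = (2/19) × 75.63 = 7.961 mol
C6H14 remaining = 10.22 − 7.961 = 2.259 mol
mass = 2.259 × 86.18 = 194.7 g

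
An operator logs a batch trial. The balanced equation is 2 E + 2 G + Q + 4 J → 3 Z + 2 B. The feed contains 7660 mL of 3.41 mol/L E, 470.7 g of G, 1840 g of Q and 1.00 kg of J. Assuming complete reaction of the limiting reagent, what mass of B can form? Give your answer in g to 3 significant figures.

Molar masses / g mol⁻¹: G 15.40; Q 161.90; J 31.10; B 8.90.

143 g

n(E) = 3.41 × 7660/1000 = 26.12 mol
n(G) = 470.7 / 15.40 = 30.56 mol
n(Q) = 1840 / 161.90 = 11.37 mol
n(J) = 1.000×1000 / 31.10 = 32.15 mol
n/ν for E = 26.12/2 = 13.06
n/ν for G = 30.56/2 = 15.28
n/ν for Q = 11.37/1 = 11.37
n/ν for J = 32.15/4 = 8.038
Smallest n/ν is J → limiting reagent.
n(B) = (2/4) × 32.15 = 16.08 mol
mass = 16.08 × 8.90 = 143.1 g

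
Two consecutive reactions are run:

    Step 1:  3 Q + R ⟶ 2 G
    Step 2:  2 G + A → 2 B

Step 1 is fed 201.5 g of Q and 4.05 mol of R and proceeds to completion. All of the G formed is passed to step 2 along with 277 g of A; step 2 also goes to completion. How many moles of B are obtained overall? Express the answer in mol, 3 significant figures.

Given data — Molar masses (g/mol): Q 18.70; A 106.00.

5.23 mol

Step 1:
n(Q) = 201.5 / 18.70 = 10.78 mol
n(R) = 4.050 mol
n/ν for Q = 10.78/3 = 3.593
n/ν for R = 4.050/1 = 4.050
Smallest n/ν is Q → limiting reagent.
n(G) produced = (2/3) × 10.78 = 7.187 mol
Step 2:
n(G) available = 7.187 mol
n(A) = 277.0 / 106.00 = 2.613 mol
n/ν for G = 7.187/2 = 3.594
n/ν for A = 2.613/1 = 2.613
Smallest n/ν is A → limiting reagent.
n(B) = (2/1) × 2.613 = 5.226 mol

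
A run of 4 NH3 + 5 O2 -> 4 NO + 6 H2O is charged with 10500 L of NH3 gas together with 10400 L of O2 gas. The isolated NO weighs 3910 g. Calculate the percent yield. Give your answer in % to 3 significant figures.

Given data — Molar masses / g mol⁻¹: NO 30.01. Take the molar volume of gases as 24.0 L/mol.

n(NH3) = 10500 / 24.0 = 437.5 mol
n(O2) = 10400 / 24.0 = 433.3 mol
n/ν for NH3 = 437.5/4 = 109.4
n/ν for O2 = 433.3/5 = 86.66
Smallest n/ν is O2 → limiting reagent.
theoretical n(NO) = (4/5) × 433.3 = 346.6 mol → 10400 g
% yield = 3910 / 10400 × 100 = 37.60 %

37.6 %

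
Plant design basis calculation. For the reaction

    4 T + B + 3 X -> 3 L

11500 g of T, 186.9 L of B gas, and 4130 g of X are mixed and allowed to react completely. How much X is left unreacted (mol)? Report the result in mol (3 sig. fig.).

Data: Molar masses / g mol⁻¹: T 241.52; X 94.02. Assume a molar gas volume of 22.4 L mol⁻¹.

n(T) = 11500 / 241.52 = 47.62 mol
n(B) = 186.9 / 22.4 = 8.344 mol
n(X) = 4130 / 94.02 = 43.93 mol
n/ν for T = 47.62/4 = 11.91
n/ν for B = 8.344/1 = 8.344
n/ν for X = 43.93/3 = 14.64
Smallest n/ν is B → limiting reagent.
X consumed = (3/1) × 8.344 = 25.03 mol
X remaining = 43.93 − 25.03 = 18.90 mol

18.9 mol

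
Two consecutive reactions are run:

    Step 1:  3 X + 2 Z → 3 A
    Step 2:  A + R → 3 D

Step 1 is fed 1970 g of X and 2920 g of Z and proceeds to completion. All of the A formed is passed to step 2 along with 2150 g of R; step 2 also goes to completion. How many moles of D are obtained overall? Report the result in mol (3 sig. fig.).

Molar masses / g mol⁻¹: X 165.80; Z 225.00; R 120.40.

35.6 mol

Step 1:
n(X) = 1970 / 165.80 = 11.88 mol
n(Z) = 2920 / 225.00 = 12.98 mol
n/ν → X: 3.960, Z: 6.490; X is limiting.
n(A) produced = (3/3) × 11.88 = 11.88 mol
Step 2:
n(A) available = 11.88 mol
n(R) = 2150 / 120.40 = 17.86 mol
n/ν → A: 11.88, R: 17.86; A is limiting.
n(D) = (3/1) × 11.88 = 35.64 mol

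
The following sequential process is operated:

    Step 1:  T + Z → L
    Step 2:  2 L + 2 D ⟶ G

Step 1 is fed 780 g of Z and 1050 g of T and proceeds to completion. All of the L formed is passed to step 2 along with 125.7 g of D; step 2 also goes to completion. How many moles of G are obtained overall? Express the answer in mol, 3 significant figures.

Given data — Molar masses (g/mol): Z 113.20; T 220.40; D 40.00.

1.57 mol

Step 1:
n(Z) = 780.0 / 113.20 = 6.890 mol
n(T) = 1050 / 220.40 = 4.764 mol
n/ν for Z = 6.890/1 = 6.890
n/ν for T = 4.764/1 = 4.764
Smallest n/ν is T → limiting reagent.
n(L) produced = (1/1) × 4.764 = 4.764 mol
Step 2:
n(L) available = 4.764 mol
n(D) = 125.7 / 40.00 = 3.143 mol
n/ν for L = 4.764/2 = 2.382
n/ν for D = 3.143/2 = 1.572
Smallest n/ν is D → limiting reagent.
n(G) = (1/2) × 3.143 = 1.572 mol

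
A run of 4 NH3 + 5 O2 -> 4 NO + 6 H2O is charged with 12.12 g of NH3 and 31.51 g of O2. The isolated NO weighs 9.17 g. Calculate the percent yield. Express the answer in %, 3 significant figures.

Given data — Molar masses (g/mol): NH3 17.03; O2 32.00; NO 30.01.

n(NH3) = 12.12 / 17.03 = 0.7117 mol
n(O2) = 31.51 / 32.00 = 0.9847 mol
n/ν → NH3: 0.1779, O2: 0.1969; NH3 is limiting.
theoretical n(NO) = (4/4) × 0.7117 = 0.7117 mol → 21.36 g
% yield = 9.17 / 21.36 × 100 = 42.93 %

42.9 %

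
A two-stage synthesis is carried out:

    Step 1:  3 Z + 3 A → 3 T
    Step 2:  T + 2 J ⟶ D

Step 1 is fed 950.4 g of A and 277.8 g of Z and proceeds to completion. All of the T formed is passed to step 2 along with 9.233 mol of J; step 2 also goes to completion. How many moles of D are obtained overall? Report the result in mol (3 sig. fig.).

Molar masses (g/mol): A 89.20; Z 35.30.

Step 1:
n(A) = 950.4 / 89.20 = 10.65 mol
n(Z) = 277.8 / 35.30 = 7.870 mol
n/ν → A: 3.550, Z: 2.623; Z is limiting.
n(T) produced = (3/3) × 7.870 = 7.870 mol
Step 2:
n(T) available = 7.870 mol
n(J) = 9.233 mol
n/ν → T: 7.870, J: 4.617; J is limiting.
n(D) = (1/2) × 9.233 = 4.617 mol

4.62 mol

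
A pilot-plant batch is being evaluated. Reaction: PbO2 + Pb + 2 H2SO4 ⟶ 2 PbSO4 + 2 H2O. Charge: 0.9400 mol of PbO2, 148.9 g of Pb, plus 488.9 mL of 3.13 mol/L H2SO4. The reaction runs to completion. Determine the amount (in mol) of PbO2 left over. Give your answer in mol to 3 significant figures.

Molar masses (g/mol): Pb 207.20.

n(PbO2) = 0.9400 mol
n(Pb) = 148.9 / 207.20 = 0.7186 mol
n(H2SO4) = 3.13 × 488.9/1000 = 1.530 mol
n/ν for PbO2 = 0.9400/1 = 0.9400
n/ν for Pb = 0.7186/1 = 0.7186
n/ν for H2SO4 = 1.530/2 = 0.7650
Smallest n/ν is Pb → limiting reagent.
PbO2 consumed = (1/1) × 0.7186 = 0.7186 mol
PbO2 remaining = 0.9400 − 0.7186 = 0.2214 mol

0.221 mol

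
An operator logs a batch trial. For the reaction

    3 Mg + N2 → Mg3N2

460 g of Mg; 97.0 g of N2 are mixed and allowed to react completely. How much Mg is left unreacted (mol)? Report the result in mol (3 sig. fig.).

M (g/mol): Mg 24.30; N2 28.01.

n(Mg) = 460.0 / 24.30 = 18.93 mol
n(N2) = 97.00 / 28.01 = 3.463 mol
n/ν for Mg = 18.93/3 = 6.310
n/ν for N2 = 3.463/1 = 3.463
Smallest n/ν is N2 → limiting reagent.
Mg consumed = (3/1) × 3.463 = 10.39 mol
Mg remaining = 18.93 − 10.39 = 8.540 mol

8.54 mol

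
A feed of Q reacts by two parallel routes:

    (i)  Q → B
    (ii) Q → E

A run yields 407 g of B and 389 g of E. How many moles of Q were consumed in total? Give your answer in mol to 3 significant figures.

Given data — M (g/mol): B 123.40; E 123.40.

n(B) = 407 / 123.40 = 3.298 mol
n(E) = 389 / 123.40 = 3.152 mol
n(Q) via (i) = (1/1)×3.298 = 3.298 mol
n(Q) via (ii) = (1/1)×3.152 = 3.152 mol
total n(Q) = 3.298 + 3.152 = 6.450 mol

6.45 mol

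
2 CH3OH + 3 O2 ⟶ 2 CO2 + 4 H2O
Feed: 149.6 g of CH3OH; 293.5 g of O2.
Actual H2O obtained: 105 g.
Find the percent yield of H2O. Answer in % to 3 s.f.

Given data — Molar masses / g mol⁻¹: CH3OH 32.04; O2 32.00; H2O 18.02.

62.4 %

n(CH3OH) = 149.6 / 32.04 = 4.669 mol
n(O2) = 293.5 / 32.00 = 9.172 mol
n/ν for CH3OH = 4.669/2 = 2.335
n/ν for O2 = 9.172/3 = 3.057
Smallest n/ν is CH3OH → limiting reagent.
theoretical n(H2O) = (4/2) × 4.669 = 9.338 mol → 168.3 g
% yield = 105 / 168.3 × 100 = 62.39 %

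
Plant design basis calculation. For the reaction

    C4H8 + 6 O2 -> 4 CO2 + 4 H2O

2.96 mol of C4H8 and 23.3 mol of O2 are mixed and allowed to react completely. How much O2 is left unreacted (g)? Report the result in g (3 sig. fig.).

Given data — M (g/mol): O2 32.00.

n(C4H8) = 2.960 mol
n(O2) = 23.30 mol
n/ν for C4H8 = 2.960/1 = 2.960
n/ν for O2 = 23.30/6 = 3.883
Smallest n/ν is C4H8 → limiting reagent.
O2 consumed = (6/1) × 2.960 = 17.76 mol
O2 remaining = 23.30 − 17.76 = 5.540 mol
mass = 5.540 × 32.00 = 177.3 g

177 g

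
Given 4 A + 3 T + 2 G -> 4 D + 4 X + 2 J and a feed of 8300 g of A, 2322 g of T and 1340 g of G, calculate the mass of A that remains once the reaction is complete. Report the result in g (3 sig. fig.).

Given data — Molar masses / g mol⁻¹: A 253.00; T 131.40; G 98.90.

2340 g

n(A) = 8300 / 253.00 = 32.81 mol
n(T) = 2322 / 131.40 = 17.67 mol
n(G) = 1340 / 98.90 = 13.55 mol
n/ν for A = 32.81/4 = 8.203
n/ν for T = 17.67/3 = 5.890
n/ν for G = 13.55/2 = 6.775
Smallest n/ν is T → limiting reagent.
A consumed = (4/3) × 17.67 = 23.56 mol
A remaining = 32.81 − 23.56 = 9.250 mol
mass = 9.250 × 253.00 = 2340 g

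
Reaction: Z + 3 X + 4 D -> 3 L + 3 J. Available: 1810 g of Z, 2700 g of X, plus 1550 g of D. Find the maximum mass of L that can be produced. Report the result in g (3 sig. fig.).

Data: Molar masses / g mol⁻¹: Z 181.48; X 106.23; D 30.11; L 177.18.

4500 g

n(Z) = 1810 / 181.48 = 9.974 mol
n(X) = 2700 / 106.23 = 25.42 mol
n(D) = 1550 / 30.11 = 51.48 mol
n/ν → Z: 9.974, X: 8.473, D: 12.87; X is limiting.
n(L) = (3/3) × 25.42 = 25.42 mol
mass = 25.42 × 177.18 = 4504 g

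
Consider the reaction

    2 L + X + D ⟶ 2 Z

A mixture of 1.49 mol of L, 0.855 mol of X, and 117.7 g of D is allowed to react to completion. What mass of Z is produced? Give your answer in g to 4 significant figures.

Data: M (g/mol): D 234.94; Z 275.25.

n(L) = 1.490 mol
n(X) = 0.8550 mol
n(D) = 117.7 / 234.94 = 0.5010 mol
n/ν → L: 0.7450, X: 0.8550, D: 0.5010; D is limiting.
n(Z) = (2/1) × 0.5010 = 1.002 mol
mass = 1.002 × 275.25 = 275.8 g

275.8 g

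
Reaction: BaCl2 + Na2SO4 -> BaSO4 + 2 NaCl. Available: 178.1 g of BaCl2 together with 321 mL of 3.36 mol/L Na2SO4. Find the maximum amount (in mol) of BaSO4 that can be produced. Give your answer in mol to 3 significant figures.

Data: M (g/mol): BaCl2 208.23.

n(BaCl2) = 178.1 / 208.23 = 0.8553 mol
n(Na2SO4) = 3.36 × 321.0/1000 = 1.079 mol
n/ν → BaCl2: 0.8553, Na2SO4: 1.079; BaCl2 is limiting.
n(BaSO4) = (1/1) × 0.8553 = 0.8553 mol

0.855 mol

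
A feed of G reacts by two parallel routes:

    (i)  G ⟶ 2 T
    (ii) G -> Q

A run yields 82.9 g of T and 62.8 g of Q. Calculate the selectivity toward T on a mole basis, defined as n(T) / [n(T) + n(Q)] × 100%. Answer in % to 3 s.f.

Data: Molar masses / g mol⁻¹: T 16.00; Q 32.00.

n(T) = 82.9 / 16.00 = 5.181 mol
n(Q) = 62.8 / 32.00 = 1.963 mol
selectivity = 5.181/(5.181+1.963) × 100 = 72.52 %

72.5 %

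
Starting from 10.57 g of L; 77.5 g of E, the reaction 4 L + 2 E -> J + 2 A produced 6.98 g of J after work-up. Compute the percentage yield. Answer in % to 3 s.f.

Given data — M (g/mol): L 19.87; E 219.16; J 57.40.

n(L) = 10.57 / 19.87 = 0.5320 mol
n(E) = 77.50 / 219.16 = 0.3536 mol
n/ν → L: 0.1330, E: 0.1768; L is limiting.
theoretical n(J) = (1/4) × 0.5320 = 0.1330 mol → 7.634 g
% yield = 6.98 / 7.634 × 100 = 91.43 %

91.4 %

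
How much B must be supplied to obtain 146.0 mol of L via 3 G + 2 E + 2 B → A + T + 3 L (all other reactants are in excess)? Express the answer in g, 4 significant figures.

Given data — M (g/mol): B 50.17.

4883 g

n(L) = 146.0 mol
n(B) = (2/3) × 146.0 = 97.33 mol
mass = 97.33 × 50.17 = 4883 g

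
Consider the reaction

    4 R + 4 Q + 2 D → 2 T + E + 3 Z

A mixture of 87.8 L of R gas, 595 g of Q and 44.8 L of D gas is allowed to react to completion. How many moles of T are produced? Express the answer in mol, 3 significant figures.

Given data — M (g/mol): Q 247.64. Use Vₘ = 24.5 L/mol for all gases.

n(R) = 87.80 / 24.5 = 3.584 mol
n(Q) = 595.0 / 247.64 = 2.403 mol
n(D) = 44.80 / 24.5 = 1.829 mol
n/ν for R = 3.584/4 = 0.8960
n/ν for Q = 2.403/4 = 0.6008
n/ν for D = 1.829/2 = 0.9145
Smallest n/ν is Q → limiting reagent.
n(T) = (2/4) × 2.403 = 1.202 mol

1.20 mol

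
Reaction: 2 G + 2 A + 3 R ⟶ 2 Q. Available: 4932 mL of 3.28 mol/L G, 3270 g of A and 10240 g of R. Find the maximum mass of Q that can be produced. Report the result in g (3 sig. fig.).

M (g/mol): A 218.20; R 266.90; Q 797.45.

12000 g

n(G) = 3.28 × 4932/1000 = 16.18 mol
n(A) = 3270 / 218.20 = 14.99 mol
n(R) = 10240 / 266.90 = 38.37 mol
n/ν → G: 8.090, A: 7.495, R: 12.79; A is limiting.
n(Q) = (2/2) × 14.99 = 14.99 mol
mass = 14.99 × 797.45 = 11950 g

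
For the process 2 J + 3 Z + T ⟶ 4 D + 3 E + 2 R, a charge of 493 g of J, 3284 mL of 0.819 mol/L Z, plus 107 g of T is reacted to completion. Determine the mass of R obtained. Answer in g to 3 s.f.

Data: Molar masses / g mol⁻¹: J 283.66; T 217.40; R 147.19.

n(J) = 493.0 / 283.66 = 1.738 mol
n(Z) = 0.819 × 3284/1000 = 2.690 mol
n(T) = 107.0 / 217.40 = 0.4922 mol
n/ν for J = 1.738/2 = 0.8690
n/ν for Z = 2.690/3 = 0.8967
n/ν for T = 0.4922/1 = 0.4922
Smallest n/ν is T → limiting reagent.
n(R) = (2/1) × 0.4922 = 0.9844 mol
mass = 0.9844 × 147.19 = 144.9 g

145 g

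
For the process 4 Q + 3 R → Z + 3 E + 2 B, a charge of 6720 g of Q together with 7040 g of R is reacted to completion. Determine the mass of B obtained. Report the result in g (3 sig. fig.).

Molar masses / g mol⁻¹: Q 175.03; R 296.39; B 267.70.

4240 g

n(Q) = 6720 / 175.03 = 38.39 mol
n(R) = 7040 / 296.39 = 23.75 mol
n/ν for Q = 38.39/4 = 9.598
n/ν for R = 23.75/3 = 7.917
Smallest n/ν is R → limiting reagent.
n(B) = (2/3) × 23.75 = 15.83 mol
mass = 15.83 × 267.70 = 4238 g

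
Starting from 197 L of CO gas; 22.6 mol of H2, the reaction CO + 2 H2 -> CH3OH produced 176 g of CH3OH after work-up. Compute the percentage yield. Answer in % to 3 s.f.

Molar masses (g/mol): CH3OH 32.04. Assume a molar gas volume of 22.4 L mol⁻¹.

62.5 %

n(CO) = 197.0 / 22.4 = 8.795 mol
n(H2) = 22.60 mol
n/ν for CO = 8.795/1 = 8.795
n/ν for H2 = 22.60/2 = 11.30
Smallest n/ν is CO → limiting reagent.
theoretical n(CH3OH) = (1/1) × 8.795 = 8.795 mol → 281.8 g
% yield = 176 / 281.8 × 100 = 62.46 %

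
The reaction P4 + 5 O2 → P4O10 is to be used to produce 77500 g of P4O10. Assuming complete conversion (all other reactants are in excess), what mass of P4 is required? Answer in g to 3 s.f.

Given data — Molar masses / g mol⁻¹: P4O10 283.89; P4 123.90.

33800 g

n(P4O10) = 77500 / 283.89 = 273.0 mol
n(P4) = (1/1) × 273.0 = 273.0 mol
mass = 273.0 × 123.90 = 33820 g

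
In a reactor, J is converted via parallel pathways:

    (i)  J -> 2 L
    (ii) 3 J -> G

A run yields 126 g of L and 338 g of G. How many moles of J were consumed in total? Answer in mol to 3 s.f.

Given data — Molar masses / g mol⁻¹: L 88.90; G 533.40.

n(L) = 126 / 88.90 = 1.417 mol
n(G) = 338 / 533.40 = 0.6337 mol
n(J) via (i) = (1/2)×1.417 = 0.7085 mol
n(J) via (ii) = (3/1)×0.6337 = 1.901 mol
total n(J) = 0.7085 + 1.901 = 2.610 mol

2.61 mol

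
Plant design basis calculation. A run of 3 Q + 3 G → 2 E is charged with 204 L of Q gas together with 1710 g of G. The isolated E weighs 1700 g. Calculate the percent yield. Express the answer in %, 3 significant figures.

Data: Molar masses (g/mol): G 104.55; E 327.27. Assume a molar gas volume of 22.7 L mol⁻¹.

n(Q) = 204.0 / 22.7 = 8.987 mol
n(G) = 1710 / 104.55 = 16.36 mol
n/ν for Q = 8.987/3 = 2.996
n/ν for G = 16.36/3 = 5.453
Smallest n/ν is Q → limiting reagent.
theoretical n(E) = (2/3) × 8.987 = 5.991 mol → 1961 g
% yield = 1700 / 1961 × 100 = 86.69 %

86.7 %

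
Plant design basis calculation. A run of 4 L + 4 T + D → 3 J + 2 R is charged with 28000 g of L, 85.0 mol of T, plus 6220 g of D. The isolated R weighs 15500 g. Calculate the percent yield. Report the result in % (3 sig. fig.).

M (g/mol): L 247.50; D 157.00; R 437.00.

n(L) = 28000 / 247.50 = 113.1 mol
n(T) = 85.00 mol
n(D) = 6220 / 157.00 = 39.62 mol
n/ν → L: 28.28, T: 21.25, D: 39.62; T is limiting.
theoretical n(R) = (2/4) × 85.00 = 42.50 mol → 18570 g
% yield = 15500 / 18570 × 100 = 83.47 %

83.5 %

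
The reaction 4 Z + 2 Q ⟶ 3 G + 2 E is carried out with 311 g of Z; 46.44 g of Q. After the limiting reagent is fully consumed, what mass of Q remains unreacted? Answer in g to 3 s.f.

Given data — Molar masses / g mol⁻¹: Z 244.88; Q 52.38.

13.2 g

n(Z) = 311.0 / 244.88 = 1.270 mol
n(Q) = 46.44 / 52.38 = 0.8866 mol
n/ν for Z = 1.270/4 = 0.3175
n/ν for Q = 0.8866/2 = 0.4433
Smallest n/ν is Z → limiting reagent.
Q consumed = (2/4) × 1.270 = 0.6350 mol
Q remaining = 0.8866 − 0.6350 = 0.2516 mol
mass = 0.2516 × 52.38 = 13.18 g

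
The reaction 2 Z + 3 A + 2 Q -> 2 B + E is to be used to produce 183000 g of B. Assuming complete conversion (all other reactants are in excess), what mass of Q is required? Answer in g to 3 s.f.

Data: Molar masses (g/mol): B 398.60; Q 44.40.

20400 g

n(B) = 183000 / 398.60 = 459.1 mol
n(Q) = (2/2) × 459.1 = 459.1 mol
mass = 459.1 × 44.40 = 20380 g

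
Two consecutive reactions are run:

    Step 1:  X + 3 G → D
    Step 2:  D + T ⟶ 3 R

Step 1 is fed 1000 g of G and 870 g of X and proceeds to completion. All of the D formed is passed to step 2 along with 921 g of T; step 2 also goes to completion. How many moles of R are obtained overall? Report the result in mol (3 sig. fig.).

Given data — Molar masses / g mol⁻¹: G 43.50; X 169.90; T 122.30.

Step 1:
n(G) = 1000 / 43.50 = 22.99 mol
n(X) = 870.0 / 169.90 = 5.121 mol
n/ν for G = 22.99/3 = 7.663
n/ν for X = 5.121/1 = 5.121
Smallest n/ν is X → limiting reagent.
n(D) produced = (1/1) × 5.121 = 5.121 mol
Step 2:
n(D) available = 5.121 mol
n(T) = 921.0 / 122.30 = 7.531 mol
n/ν for D = 5.121/1 = 5.121
n/ν for T = 7.531/1 = 7.531
Smallest n/ν is D → limiting reagent.
n(R) = (3/1) × 5.121 = 15.36 mol

15.4 mol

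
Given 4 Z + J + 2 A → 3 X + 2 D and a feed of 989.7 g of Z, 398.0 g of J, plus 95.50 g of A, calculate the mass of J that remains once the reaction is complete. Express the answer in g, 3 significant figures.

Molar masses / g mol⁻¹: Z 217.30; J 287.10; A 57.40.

n(Z) = 989.7 / 217.30 = 4.555 mol
n(J) = 398.0 / 287.10 = 1.386 mol
n(A) = 95.50 / 57.40 = 1.664 mol
n/ν for Z = 4.555/4 = 1.139
n/ν for J = 1.386/1 = 1.386
n/ν for A = 1.664/2 = 0.8320
Smallest n/ν is A → limiting reagent.
J consumed = (1/2) × 1.664 = 0.8320 mol
J remaining = 1.386 − 0.8320 = 0.5540 mol
mass = 0.5540 × 287.10 = 159.1 g

159 g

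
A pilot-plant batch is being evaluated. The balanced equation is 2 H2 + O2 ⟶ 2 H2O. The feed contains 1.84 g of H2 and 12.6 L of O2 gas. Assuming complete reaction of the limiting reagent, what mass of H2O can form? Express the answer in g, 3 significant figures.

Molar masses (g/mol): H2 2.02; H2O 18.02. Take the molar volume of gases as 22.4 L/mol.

16.4 g

n(H2) = 1.840 / 2.02 = 0.9109 mol
n(O2) = 12.60 / 22.4 = 0.5625 mol
n/ν for H2 = 0.9109/2 = 0.4555
n/ν for O2 = 0.5625/1 = 0.5625
Smallest n/ν is H2 → limiting reagent.
n(H2O) = (2/2) × 0.9109 = 0.9109 mol
mass = 0.9109 × 18.02 = 16.41 g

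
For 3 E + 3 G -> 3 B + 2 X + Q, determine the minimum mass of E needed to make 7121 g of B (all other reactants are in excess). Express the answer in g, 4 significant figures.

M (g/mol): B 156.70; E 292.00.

13270 g

n(B) = 7121 / 156.70 = 45.44 mol
n(E) = (3/3) × 45.44 = 45.44 mol
mass = 45.44 × 292.00 = 13270 g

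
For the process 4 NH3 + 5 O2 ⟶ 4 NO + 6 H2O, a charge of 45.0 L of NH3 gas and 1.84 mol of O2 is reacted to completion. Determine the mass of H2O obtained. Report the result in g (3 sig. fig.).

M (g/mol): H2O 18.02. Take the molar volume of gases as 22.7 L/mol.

39.8 g

n(NH3) = 45.00 / 22.7 = 1.982 mol
n(O2) = 1.840 mol
n/ν for NH3 = 1.982/4 = 0.4955
n/ν for O2 = 1.840/5 = 0.3680
Smallest n/ν is O2 → limiting reagent.
n(H2O) = (6/5) × 1.840 = 2.208 mol
mass = 2.208 × 18.02 = 39.79 g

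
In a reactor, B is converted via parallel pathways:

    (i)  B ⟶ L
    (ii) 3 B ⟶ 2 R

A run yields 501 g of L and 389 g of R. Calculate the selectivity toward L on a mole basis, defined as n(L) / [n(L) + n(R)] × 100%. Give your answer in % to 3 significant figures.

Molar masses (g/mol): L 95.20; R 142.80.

n(L) = 501 / 95.20 = 5.263 mol
n(R) = 389 / 142.80 = 2.724 mol
selectivity = 5.263/(5.263+2.724) × 100 = 65.89 %

65.9 %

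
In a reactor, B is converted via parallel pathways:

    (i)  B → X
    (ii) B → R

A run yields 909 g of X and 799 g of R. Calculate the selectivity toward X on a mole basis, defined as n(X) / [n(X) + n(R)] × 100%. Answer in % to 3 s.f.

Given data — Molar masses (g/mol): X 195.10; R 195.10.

53.2 %

n(X) = 909 / 195.10 = 4.659 mol
n(R) = 799 / 195.10 = 4.095 mol
selectivity = 4.659/(4.659+4.095) × 100 = 53.22 %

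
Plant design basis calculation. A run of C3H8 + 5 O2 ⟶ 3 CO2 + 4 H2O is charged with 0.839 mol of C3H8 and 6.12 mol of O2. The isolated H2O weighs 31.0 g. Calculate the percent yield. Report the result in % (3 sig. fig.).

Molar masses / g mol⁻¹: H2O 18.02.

n(C3H8) = 0.8390 mol
n(O2) = 6.120 mol
n/ν for C3H8 = 0.8390/1 = 0.8390
n/ν for O2 = 6.120/5 = 1.224
Smallest n/ν is C3H8 → limiting reagent.
theoretical n(H2O) = (4/1) × 0.8390 = 3.356 mol → 60.48 g
% yield = 31.0 / 60.48 × 100 = 51.26 %

51.3 %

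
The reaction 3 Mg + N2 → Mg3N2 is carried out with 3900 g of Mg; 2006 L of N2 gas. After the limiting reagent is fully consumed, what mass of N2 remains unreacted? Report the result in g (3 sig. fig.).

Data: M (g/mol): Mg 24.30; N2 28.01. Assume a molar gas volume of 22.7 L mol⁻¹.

977 g

n(Mg) = 3900 / 24.30 = 160.5 mol
n(N2) = 2006 / 22.7 = 88.37 mol
n/ν → Mg: 53.50, N2: 88.37; Mg is limiting.
N2 consumed = (1/3) × 160.5 = 53.50 mol
N2 remaining = 88.37 − 53.50 = 34.87 mol
mass = 34.87 × 28.01 = 976.7 g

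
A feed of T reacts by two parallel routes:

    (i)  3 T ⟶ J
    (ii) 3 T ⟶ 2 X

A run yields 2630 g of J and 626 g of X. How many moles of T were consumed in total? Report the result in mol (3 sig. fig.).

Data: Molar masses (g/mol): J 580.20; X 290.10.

n(J) = 2630 / 580.20 = 4.533 mol
n(X) = 626 / 290.10 = 2.158 mol
n(T) via (i) = (3/1)×4.533 = 13.60 mol
n(T) via (ii) = (3/2)×2.158 = 3.237 mol
total n(T) = 13.60 + 3.237 = 16.84 mol

16.8 mol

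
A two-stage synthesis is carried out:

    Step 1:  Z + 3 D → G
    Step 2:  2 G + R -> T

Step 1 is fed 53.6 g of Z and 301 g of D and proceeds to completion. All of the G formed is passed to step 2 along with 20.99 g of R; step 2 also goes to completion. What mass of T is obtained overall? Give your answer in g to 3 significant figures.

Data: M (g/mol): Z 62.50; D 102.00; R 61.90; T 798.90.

Step 1:
n(Z) = 53.60 / 62.50 = 0.8576 mol
n(D) = 301.0 / 102.00 = 2.951 mol
n/ν for Z = 0.8576/1 = 0.8576
n/ν for D = 2.951/3 = 0.9837
Smallest n/ν is Z → limiting reagent.
n(G) produced = (1/1) × 0.8576 = 0.8576 mol
Step 2:
n(G) available = 0.8576 mol
n(R) = 20.99 / 61.90 = 0.3391 mol
n/ν for G = 0.8576/2 = 0.4288
n/ν for R = 0.3391/1 = 0.3391
Smallest n/ν is R → limiting reagent.
n(T) = (1/1) × 0.3391 = 0.3391 mol
mass = 0.3391 × 798.90 = 270.9 g

271 g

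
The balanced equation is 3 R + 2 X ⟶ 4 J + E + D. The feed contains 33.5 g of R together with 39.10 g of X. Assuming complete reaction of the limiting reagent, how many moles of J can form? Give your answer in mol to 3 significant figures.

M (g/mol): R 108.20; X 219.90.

n(R) = 33.50 / 108.20 = 0.3096 mol
n(X) = 39.10 / 219.90 = 0.1778 mol
n/ν for R = 0.3096/3 = 0.1032
n/ν for X = 0.1778/2 = 0.08890
Smallest n/ν is X → limiting reagent.
n(J) = (4/2) × 0.1778 = 0.3556 mol

0.356 mol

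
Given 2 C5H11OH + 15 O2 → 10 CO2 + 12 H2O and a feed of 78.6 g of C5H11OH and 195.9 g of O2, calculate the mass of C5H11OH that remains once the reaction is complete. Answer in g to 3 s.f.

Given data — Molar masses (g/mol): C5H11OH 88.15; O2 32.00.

n(C5H11OH) = 78.60 / 88.15 = 0.8917 mol
n(O2) = 195.9 / 32.00 = 6.122 mol
n/ν → C5H11OH: 0.4459, O2: 0.4081; O2 is limiting.
C5H11OH consumed = (2/15) × 6.122 = 0.8163 mol
C5H11OH remaining = 0.8917 − 0.8163 = 0.07540 mol
mass = 0.07540 × 88.15 = 6.647 g

6.65 g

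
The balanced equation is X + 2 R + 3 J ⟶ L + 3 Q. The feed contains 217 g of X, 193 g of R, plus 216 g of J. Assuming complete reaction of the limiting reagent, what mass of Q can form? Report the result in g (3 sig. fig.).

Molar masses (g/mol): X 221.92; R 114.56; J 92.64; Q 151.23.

353 g

n(X) = 217.0 / 221.92 = 0.9778 mol
n(R) = 193.0 / 114.56 = 1.685 mol
n(J) = 216.0 / 92.64 = 2.332 mol
n/ν → X: 0.9778, R: 0.8425, J: 0.7773; J is limiting.
n(Q) = (3/3) × 2.332 = 2.332 mol
mass = 2.332 × 151.23 = 352.7 g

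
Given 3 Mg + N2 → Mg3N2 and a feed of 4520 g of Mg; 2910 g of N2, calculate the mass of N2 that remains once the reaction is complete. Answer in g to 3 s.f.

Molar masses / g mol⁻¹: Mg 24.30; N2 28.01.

n(Mg) = 4520 / 24.30 = 186.0 mol
n(N2) = 2910 / 28.01 = 103.9 mol
n/ν for Mg = 186.0/3 = 62.00
n/ν for N2 = 103.9/1 = 103.9
Smallest n/ν is Mg → limiting reagent.
N2 consumed = (1/3) × 186.0 = 62.00 mol
N2 remaining = 103.9 − 62.00 = 41.90 mol
mass = 41.90 × 28.01 = 1174 g

1170 g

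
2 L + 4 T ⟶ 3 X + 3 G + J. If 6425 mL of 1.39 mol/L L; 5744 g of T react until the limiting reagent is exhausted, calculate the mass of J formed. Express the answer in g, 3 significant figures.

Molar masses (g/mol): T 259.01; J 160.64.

717 g

n(L) = 1.39 × 6425/1000 = 8.931 mol
n(T) = 5744 / 259.01 = 22.18 mol
n/ν → L: 4.466, T: 5.545; L is limiting.
n(J) = (1/2) × 8.931 = 4.466 mol
mass = 4.466 × 160.64 = 717.4 g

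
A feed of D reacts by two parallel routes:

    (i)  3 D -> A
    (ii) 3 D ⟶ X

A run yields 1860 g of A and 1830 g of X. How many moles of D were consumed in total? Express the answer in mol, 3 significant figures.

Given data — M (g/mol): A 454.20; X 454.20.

24.4 mol

n(A) = 1860 / 454.20 = 4.095 mol
n(X) = 1830 / 454.20 = 4.029 mol
n(D) via (i) = (3/1)×4.095 = 12.29 mol
n(D) via (ii) = (3/1)×4.029 = 12.09 mol
total n(D) = 12.29 + 12.09 = 24.38 mol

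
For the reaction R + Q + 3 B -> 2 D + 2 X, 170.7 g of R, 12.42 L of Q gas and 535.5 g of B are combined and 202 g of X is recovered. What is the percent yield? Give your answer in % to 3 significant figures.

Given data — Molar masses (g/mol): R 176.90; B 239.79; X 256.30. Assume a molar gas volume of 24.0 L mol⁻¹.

n(R) = 170.7 / 176.90 = 0.9650 mol
n(Q) = 12.42 / 24.0 = 0.5175 mol
n(B) = 535.5 / 239.79 = 2.233 mol
n/ν for R = 0.9650/1 = 0.9650
n/ν for Q = 0.5175/1 = 0.5175
n/ν for B = 2.233/3 = 0.7443
Smallest n/ν is Q → limiting reagent.
theoretical n(X) = (2/1) × 0.5175 = 1.035 mol → 265.3 g
% yield = 202 / 265.3 × 100 = 76.14 %

76.1 %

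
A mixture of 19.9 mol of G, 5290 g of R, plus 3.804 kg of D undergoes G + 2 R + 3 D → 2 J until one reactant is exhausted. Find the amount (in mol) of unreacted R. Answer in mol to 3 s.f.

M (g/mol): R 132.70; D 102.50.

15.1 mol

n(G) = 19.90 mol
n(R) = 5290 / 132.70 = 39.86 mol
n(D) = 3.804×1000 / 102.50 = 37.11 mol
n/ν → G: 19.90, R: 19.93, D: 12.37; D is limiting.
R consumed = (2/3) × 37.11 = 24.74 mol
R remaining = 39.86 − 24.74 = 15.12 mol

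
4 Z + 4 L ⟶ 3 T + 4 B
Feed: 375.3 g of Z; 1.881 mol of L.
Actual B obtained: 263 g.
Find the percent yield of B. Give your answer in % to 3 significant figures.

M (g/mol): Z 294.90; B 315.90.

n(Z) = 375.3 / 294.90 = 1.273 mol
n(L) = 1.881 mol
n/ν for Z = 1.273/4 = 0.3183
n/ν for L = 1.881/4 = 0.4703
Smallest n/ν is Z → limiting reagent.
theoretical n(B) = (4/4) × 1.273 = 1.273 mol → 402.1 g
% yield = 263 / 402.1 × 100 = 65.41 %

65.4 %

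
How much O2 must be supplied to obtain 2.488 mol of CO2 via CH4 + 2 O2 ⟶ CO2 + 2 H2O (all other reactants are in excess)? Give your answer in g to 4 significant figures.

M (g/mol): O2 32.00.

159.2 g

n(CO2) = 2.488 mol
n(O2) = (2/1) × 2.488 = 4.976 mol
mass = 4.976 × 32.00 = 159.2 g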